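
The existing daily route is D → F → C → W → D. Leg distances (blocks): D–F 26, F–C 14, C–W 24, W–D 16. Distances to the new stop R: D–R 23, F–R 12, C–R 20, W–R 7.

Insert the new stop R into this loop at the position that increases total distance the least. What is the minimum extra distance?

Minimum extra distance: 3 blocks, inserting R between C and W.

Insertion cost between consecutive stops i–j is d(i,R) + d(R,j) − d(i,j):
  between D and F: 23 + 12 − 26 = 9
  between F and C: 12 + 20 − 14 = 18
  between C and W: 20 + 7 − 24 = 3
  between W and D: 7 + 23 − 16 = 14
Cheapest insertion is between C and W, adding 3.
New total = 80 + 3 = 83.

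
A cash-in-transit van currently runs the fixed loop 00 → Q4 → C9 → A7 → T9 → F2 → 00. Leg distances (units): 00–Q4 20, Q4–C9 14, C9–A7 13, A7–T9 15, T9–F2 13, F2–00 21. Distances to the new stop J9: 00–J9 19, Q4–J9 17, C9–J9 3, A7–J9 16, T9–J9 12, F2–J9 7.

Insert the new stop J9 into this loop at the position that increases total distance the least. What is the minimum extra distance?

Adding 5 by placing J9 on the F2–00 leg.

Insertion cost between consecutive stops i–j is d(i,J9) + d(J9,j) − d(i,j):
  between 00 and Q4: 19 + 17 − 20 = 16
  between Q4 and C9: 17 + 3 − 14 = 6
  between C9 and A7: 3 + 16 − 13 = 6
  between A7 and T9: 16 + 12 − 15 = 13
  between T9 and F2: 12 + 7 − 13 = 6
  between F2 and 00: 7 + 19 − 21 = 5
Cheapest insertion is between F2 and 00, adding 5.
New total = 96 + 5 = 101.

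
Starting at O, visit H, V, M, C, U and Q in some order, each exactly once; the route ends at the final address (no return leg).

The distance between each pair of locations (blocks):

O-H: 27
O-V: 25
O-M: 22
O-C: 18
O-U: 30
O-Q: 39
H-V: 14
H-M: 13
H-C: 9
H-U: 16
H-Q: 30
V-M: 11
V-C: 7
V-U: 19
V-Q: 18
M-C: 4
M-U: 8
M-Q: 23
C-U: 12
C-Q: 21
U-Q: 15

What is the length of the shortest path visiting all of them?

Shortest open route: 75 blocks.

There are 6! = 720 possible orderings.
O - H - V - M - C - U - Q: 27+14+11+4+12+15 = 83
O - H - V - M - C - Q - U: 27+14+11+4+21+15 = 92
O - H - V - M - U - C - Q: 27+14+11+8+12+21 = 93
O - H - V - M - U - Q - C: 27+14+11+8+15+21 = 96
O - H - V - M - Q - C - U: 27+14+11+23+21+12 = 108
O - H - V - M - Q - U - C: 27+14+11+23+15+12 = 102
O - H - V - C - M - U - Q: 27+14+7+4+8+15 = 75
O - H - V - C - M - Q - U: 27+14+7+4+23+15 = 90
… (712 more)
The minimum is 75.
One shortest path: O → H → V → C → M → U → Q.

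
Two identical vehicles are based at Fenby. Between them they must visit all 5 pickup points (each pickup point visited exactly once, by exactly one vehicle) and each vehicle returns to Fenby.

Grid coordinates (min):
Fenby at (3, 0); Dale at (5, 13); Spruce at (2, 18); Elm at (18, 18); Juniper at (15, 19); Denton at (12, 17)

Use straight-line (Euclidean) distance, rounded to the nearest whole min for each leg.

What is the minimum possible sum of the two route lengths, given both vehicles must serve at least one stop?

Check every non-empty split of the stops between the two vehicles; for each half take its own optimal tour:
  {Dale} + {Spruce, Elm, Juniper, Denton}: 26 + 58 = 84
  {Spruce} + {Dale, Elm, Juniper, Denton}: 36 + 51 = 87
  {Dale, Spruce} + {Elm, Juniper, Denton}: 37 + 49 = 86
  {Elm} + {Dale, Spruce, Juniper, Denton}: 46 + 55 = 101
  {Dale, Elm} + {Spruce, Juniper, Denton}: 50 + 54 = 104
  {Spruce, Elm} + {Dale, Juniper, Denton}: 57 + 47 = 104
  … (15 splits in total)
Best: vehicle 1 Fenby → Dale → Fenby = 26; vehicle 2 Fenby → Spruce → Denton → Juniper → Elm → Fenby = 58; combined 84.

Minimum combined distance: 84 min.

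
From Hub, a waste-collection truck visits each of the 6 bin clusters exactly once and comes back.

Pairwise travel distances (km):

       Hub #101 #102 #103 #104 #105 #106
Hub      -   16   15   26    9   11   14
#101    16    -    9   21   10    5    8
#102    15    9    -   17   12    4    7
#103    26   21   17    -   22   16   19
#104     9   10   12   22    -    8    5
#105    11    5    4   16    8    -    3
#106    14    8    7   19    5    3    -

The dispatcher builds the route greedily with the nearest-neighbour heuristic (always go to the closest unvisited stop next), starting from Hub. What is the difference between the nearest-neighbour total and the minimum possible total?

Excess over optimum: 3 km.

From Hub: #104=9, #105=11, #106=14, #102=15, #101=16, #103=26 → choose #104 (9).
From #104: #106=5, #105=8, #101=10, #102=12, #103=22 → choose #106 (5).
From #106: #105=3, #102=7, #101=8, #103=19 → choose #105 (3).
From #105: #102=4, #101=5, #103=16 → choose #102 (4).
From #102: #101=9, #103=17 → choose #101 (9).
From #101: #103=21 → choose #103 (21).
NN route Hub → #104 → #106 → #105 → #102 → #101 → #103 → Hub costs 77.
Optimal: Hub → #103 → #102 → #101 → #105 → #106 → #104 → Hub costs 74 (by enumerating all 360 distinct tours).
Excess = 77 − 74 = 3.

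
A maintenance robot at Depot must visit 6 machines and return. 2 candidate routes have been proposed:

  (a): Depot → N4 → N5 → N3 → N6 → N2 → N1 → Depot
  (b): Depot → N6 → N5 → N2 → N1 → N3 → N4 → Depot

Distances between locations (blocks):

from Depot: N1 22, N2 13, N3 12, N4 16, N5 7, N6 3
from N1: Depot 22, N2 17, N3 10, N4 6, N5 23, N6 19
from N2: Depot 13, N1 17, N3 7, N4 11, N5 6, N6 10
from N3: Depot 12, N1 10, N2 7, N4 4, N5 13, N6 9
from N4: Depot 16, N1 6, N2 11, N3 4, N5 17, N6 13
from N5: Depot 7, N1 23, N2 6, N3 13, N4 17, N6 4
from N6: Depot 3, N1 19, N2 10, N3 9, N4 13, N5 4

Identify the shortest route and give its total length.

Shortest is (b), total 60 blocks.

(a): 16 + 17 + 13 + 9 + 10 + 17 + 22 = 104
(b): 3 + 4 + 6 + 17 + 10 + 4 + 16 = 60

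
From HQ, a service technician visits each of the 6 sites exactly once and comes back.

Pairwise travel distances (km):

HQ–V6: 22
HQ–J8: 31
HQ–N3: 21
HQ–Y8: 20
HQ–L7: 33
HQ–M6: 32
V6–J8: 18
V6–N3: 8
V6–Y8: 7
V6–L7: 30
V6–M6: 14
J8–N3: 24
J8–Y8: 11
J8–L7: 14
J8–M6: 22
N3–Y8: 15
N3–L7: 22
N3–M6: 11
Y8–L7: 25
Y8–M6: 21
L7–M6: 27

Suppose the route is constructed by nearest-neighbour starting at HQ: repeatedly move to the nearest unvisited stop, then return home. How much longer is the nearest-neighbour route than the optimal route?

From HQ: Y8=20, N3=21, V6=22, J8=31, M6=32, L7=33 → choose Y8 (20).
From Y8: V6=7, J8=11, N3=15, M6=21, L7=25 → choose V6 (7).
From V6: N3=8, M6=14, J8=18, L7=30 → choose N3 (8).
From N3: M6=11, L7=22, J8=24 → choose M6 (11).
From M6: J8=22, L7=27 → choose J8 (22).
From J8: L7=14 → choose L7 (14).
NN route HQ → Y8 → V6 → N3 → M6 → J8 → L7 → HQ costs 115.
Optimal: HQ → N3 → M6 → V6 → Y8 → J8 → L7 → HQ costs 111 (by enumerating all 360 distinct tours).
Excess = 115 − 111 = 4.

The nearest-neighbour route is 4 km longer than optimal.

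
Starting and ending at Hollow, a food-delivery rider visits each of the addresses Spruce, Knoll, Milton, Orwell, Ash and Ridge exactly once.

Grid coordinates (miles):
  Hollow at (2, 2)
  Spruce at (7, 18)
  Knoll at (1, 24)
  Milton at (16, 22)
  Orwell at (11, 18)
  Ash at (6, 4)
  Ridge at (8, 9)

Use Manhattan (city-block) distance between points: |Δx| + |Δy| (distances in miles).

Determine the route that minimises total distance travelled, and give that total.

Hollow-Spruce-Knoll-Milton-Orwell-Ash-Ridge-Hollow: 21+12+17+9+19+7+13 = 98
Hollow-Spruce-Knoll-Milton-Orwell-Ridge-Ash-Hollow: 21+12+17+9+12+7+6 = 84
Hollow-Spruce-Knoll-Milton-Ash-Orwell-Ridge-Hollow: 21+12+17+28+19+12+13 = 122
Hollow-Spruce-Knoll-Milton-Ash-Ridge-Orwell-Hollow: 21+12+17+28+7+12+25 = 122
Hollow-Spruce-Knoll-Milton-Ridge-Orwell-Ash-Hollow: 21+12+17+21+12+19+6 = 108
Hollow-Spruce-Knoll-Milton-Ridge-Ash-Orwell-Hollow: 21+12+17+21+7+19+25 = 122
Hollow-Spruce-Knoll-Orwell-Milton-Ash-Ridge-Hollow: 21+12+16+9+28+7+13 = 106
Hollow-Spruce-Knoll-Orwell-Milton-Ridge-Ash-Hollow: 21+12+16+9+21+7+6 = 92
… (352 more)
Hollow-Knoll-Milton-Orwell-Spruce-Ridge-Ash-Hollow: 23+17+9+4+10+7+6 = 76  ← best
The minimum is 76.
One optimal route: Hollow → Knoll → Milton → Orwell → Spruce → Ridge → Ash → Hollow (or its reverse).

Minimum total distance: 76 miles.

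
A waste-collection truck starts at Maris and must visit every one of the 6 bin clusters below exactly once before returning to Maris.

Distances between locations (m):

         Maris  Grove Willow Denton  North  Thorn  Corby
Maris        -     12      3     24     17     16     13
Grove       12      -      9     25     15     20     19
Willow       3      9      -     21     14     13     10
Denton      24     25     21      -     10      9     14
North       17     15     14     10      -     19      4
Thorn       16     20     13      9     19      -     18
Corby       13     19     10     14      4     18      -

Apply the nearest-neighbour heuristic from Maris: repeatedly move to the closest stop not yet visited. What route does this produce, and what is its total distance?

Maris → [Willow:3 / Grove:12 / Corby:13 / Thorn:16 / North:17 / Denton:24] → Willow (3)
Willow → [Grove:9 / Corby:10 / Thorn:13 / North:14 / Denton:21] → Grove (9)
Grove → [North:15 / Corby:19 / Thorn:20 / Denton:25] → North (15)
North → [Corby:4 / Denton:10 / Thorn:19] → Corby (4)
Corby → [Denton:14 / Thorn:18] → Denton (14)
Denton → [Thorn:9] → Thorn (9)
Return Thorn→Maris: 16.
Total = 3 + 9 + 15 + 4 + 14 + 9 + 16 = 70.

Nearest-neighbour total = 70 m; route Maris → Willow → Grove → North → Corby → Denton → Thorn → Maris.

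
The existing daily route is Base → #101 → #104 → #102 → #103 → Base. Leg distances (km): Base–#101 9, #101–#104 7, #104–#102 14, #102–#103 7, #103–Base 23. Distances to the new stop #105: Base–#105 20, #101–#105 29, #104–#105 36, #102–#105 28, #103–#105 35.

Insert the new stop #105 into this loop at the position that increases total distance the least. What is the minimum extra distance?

Insertion cost between consecutive stops i–j is d(i,#105) + d(#105,j) − d(i,j):
  between Base and #101: 20 + 29 − 9 = 40
  between #101 and #104: 29 + 36 − 7 = 58
  between #104 and #102: 36 + 28 − 14 = 50
  between #102 and #103: 28 + 35 − 7 = 56
  between #103 and Base: 35 + 20 − 23 = 32
Cheapest insertion is between #103 and Base, adding 32.
New total = 60 + 32 = 92.

+32 km — insert #105 between #103 and Base.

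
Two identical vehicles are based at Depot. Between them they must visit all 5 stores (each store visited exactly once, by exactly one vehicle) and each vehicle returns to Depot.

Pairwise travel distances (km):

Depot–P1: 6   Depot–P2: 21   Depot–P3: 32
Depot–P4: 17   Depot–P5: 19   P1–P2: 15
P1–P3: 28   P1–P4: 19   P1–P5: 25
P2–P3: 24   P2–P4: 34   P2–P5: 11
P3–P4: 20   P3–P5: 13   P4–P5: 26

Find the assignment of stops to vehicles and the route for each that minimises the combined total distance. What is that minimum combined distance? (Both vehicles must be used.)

94 km — the smallest possible combined total.

Check every non-empty split of the stops between the two vehicles; for each half take its own optimal tour:
  {P1} + {P2, P3, P4, P5}: 12 + 82 = 94
  {P2} + {P1, P3, P4, P5}: 42 + 77 = 119
  {P1, P2} + {P3, P4, P5}: 42 + 69 = 111
  {P3} + {P1, P2, P4, P5}: 64 + 75 = 139
  {P1, P3} + {P2, P4, P5}: 66 + 75 = 141
  {P2, P3} + {P1, P4, P5}: 77 + 70 = 147
  … (15 splits in total)
Best: vehicle 1 Depot → P1 → Depot = 12; vehicle 2 Depot → P2 → P5 → P3 → P4 → Depot = 82; combined 94.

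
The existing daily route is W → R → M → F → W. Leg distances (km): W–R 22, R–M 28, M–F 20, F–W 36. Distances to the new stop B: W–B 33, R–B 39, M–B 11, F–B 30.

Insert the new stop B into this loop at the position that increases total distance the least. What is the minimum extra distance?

Adding 21 km by placing B on the M–F leg.

Insertion cost between consecutive stops i–j is d(i,B) + d(B,j) − d(i,j):
  between W and R: 33 + 39 − 22 = 50
  between R and M: 39 + 11 − 28 = 22
  between M and F: 11 + 30 − 20 = 21
  between F and W: 30 + 33 − 36 = 27
Cheapest insertion is between M and F, adding 21.
New total = 106 + 21 = 127.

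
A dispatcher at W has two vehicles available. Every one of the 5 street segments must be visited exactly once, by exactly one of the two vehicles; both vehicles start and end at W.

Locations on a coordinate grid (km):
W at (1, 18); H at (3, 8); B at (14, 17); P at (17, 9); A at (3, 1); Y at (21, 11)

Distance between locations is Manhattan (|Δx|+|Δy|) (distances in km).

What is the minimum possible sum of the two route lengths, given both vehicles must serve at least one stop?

Try each way of splitting the stops between the two vehicles (each non-empty) and, for each split, find the best tour for each vehicle:
  {H} + {B, P, A, Y}: 24 + 74 = 98
  {B} + {H, P, A, Y}: 28 + 74 = 102
  {H, B} + {P, A, Y}: 46 + 74 = 120
  {P} + {H, B, A, Y}: 50 + 74 = 124
  {H, P} + {B, A, Y}: 52 + 74 = 126
  {B, P} + {H, A, Y}: 50 + 74 = 124
  … (15 splits in total)
  {H, A} + {B, P, Y}: 38 + 58 = 96  ← best
Best: vehicle 1 W → H → A → W = 38; vehicle 2 W → B → P → Y → W = 58; combined 96.

Minimum combined distance: 96 km.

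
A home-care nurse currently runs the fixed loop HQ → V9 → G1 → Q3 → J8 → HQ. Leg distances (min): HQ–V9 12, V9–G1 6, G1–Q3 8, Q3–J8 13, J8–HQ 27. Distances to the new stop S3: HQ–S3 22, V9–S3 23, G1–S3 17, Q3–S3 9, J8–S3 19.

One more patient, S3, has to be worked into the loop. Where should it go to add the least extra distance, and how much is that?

Minimum extra distance: 14 min, inserting S3 between J8 and HQ.

Insertion cost between consecutive stops i–j is d(i,S3) + d(S3,j) − d(i,j):
  between HQ and V9: 22 + 23 − 12 = 33
  between V9 and G1: 23 + 17 − 6 = 34
  between G1 and Q3: 17 + 9 − 8 = 18
  between Q3 and J8: 9 + 19 − 13 = 15
  between J8 and HQ: 19 + 22 − 27 = 14
Cheapest insertion is between J8 and HQ, adding 14.
New total = 66 + 14 = 80.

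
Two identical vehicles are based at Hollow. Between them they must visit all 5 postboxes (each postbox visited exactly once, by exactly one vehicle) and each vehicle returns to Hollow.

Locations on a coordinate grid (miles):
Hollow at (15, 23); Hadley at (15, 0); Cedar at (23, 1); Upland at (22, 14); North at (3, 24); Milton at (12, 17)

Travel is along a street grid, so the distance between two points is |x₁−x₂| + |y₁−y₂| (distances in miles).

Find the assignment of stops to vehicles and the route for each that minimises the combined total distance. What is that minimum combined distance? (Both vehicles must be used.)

94 miles — the smallest possible combined total.

There are 2^4 − 1 = 15 ways to divide the 5 stops into two non-empty groups. For each, the best each vehicle can do is its own shortest tour through its group:
  {Hadley} + {Cedar, Upland, North, Milton}: 46 + 86 = 132
  {Cedar} + {Hadley, Upland, North, Milton}: 60 + 86 = 146
  {Hadley, Cedar} + {Upland, North, Milton}: 62 + 58 = 120
  {Upland} + {Hadley, Cedar, North, Milton}: 32 + 88 = 120
  {Hadley, Upland} + {Cedar, North, Milton}: 60 + 86 = 146
  {Cedar, Upland} + {Hadley, North, Milton}: 60 + 72 = 132
  … (15 splits in total)
  {North} + {Hadley, Cedar, Upland, Milton}: 26 + 68 = 94  ← best
Best: vehicle 1 Hollow → North → Hollow = 26; vehicle 2 Hollow → Hadley → Cedar → Upland → Milton → Hollow = 68; combined 94.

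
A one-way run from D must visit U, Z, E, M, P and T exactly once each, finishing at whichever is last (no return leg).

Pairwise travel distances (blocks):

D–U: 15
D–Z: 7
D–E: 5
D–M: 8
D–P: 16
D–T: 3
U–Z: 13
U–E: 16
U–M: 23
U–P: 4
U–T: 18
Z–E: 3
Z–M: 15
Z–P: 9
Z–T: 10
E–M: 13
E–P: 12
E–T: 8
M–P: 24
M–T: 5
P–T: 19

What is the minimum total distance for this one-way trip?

Minimum one-way distance = 37 blocks.

There are 6! = 720 possible orderings.
D - U - Z - E - M - P - T: 15+13+3+13+24+19 = 87
D - U - Z - E - M - T - P: 15+13+3+13+5+19 = 68
D - U - Z - E - P - M - T: 15+13+3+12+24+5 = 72
D - U - Z - E - P - T - M: 15+13+3+12+19+5 = 67
D - U - Z - E - T - M - P: 15+13+3+8+5+24 = 68
D - U - Z - E - T - P - M: 15+13+3+8+19+24 = 82
D - U - Z - M - E - P - T: 15+13+15+13+12+19 = 87
D - U - Z - M - E - T - P: 15+13+15+13+8+19 = 83
… (712 more)
D - M - T - E - Z - P - U: 8+5+8+3+9+4 = 37  ← best
The minimum is 37.
One shortest path: D → M → T → E → Z → P → U.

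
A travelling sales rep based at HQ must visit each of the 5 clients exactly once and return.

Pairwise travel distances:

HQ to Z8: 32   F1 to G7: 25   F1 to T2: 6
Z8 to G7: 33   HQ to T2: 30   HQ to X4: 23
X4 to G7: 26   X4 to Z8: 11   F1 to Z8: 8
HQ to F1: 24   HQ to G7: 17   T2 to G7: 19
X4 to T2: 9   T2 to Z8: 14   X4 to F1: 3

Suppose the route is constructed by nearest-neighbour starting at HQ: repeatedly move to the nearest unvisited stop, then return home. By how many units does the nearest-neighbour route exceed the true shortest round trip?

4 longer than the optimal tour.

From HQ: G7=17, X4=23, F1=24, T2=30, Z8=32 → choose G7 (17).
From G7: T2=19, F1=25, X4=26, Z8=33 → choose T2 (19).
From T2: F1=6, X4=9, Z8=14 → choose F1 (6).
From F1: X4=3, Z8=8 → choose X4 (3).
From X4: Z8=11 → choose Z8 (11).
NN route HQ → G7 → T2 → F1 → X4 → Z8 → HQ costs 88.
Optimal: HQ → X4 → F1 → Z8 → T2 → G7 → HQ costs 84 (by enumerating all 60 distinct tours).
Excess = 88 − 84 = 4.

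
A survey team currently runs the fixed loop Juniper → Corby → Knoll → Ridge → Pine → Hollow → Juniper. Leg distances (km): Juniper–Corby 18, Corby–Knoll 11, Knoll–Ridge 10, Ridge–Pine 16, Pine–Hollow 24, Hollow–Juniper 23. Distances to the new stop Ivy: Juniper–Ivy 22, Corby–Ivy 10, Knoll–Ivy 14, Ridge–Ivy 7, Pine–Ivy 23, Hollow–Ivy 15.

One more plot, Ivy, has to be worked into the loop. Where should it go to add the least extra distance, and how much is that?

Insertion cost between consecutive stops i–j is d(i,Ivy) + d(Ivy,j) − d(i,j):
  between Juniper and Corby: 22 + 10 − 18 = 14
  between Corby and Knoll: 10 + 14 − 11 = 13
  between Knoll and Ridge: 14 + 7 − 10 = 11
  between Ridge and Pine: 7 + 23 − 16 = 14
  between Pine and Hollow: 23 + 15 − 24 = 14
  between Hollow and Juniper: 15 + 22 − 23 = 14
Cheapest insertion is between Knoll and Ridge, adding 11.
New total = 102 + 11 = 113.

+11 km — insert Ivy between Knoll and Ridge.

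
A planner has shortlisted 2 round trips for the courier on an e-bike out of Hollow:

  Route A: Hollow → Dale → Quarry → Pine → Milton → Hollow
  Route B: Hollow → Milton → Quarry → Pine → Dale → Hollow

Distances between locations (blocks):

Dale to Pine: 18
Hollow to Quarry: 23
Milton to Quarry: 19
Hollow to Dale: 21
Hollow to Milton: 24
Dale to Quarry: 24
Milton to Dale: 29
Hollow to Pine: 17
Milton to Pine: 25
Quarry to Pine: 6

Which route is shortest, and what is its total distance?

88 blocks — Route B is the shortest.

Route A: 21 + 24 + 6 + 25 + 24 = 100
Route B: 24 + 19 + 6 + 18 + 21 = 88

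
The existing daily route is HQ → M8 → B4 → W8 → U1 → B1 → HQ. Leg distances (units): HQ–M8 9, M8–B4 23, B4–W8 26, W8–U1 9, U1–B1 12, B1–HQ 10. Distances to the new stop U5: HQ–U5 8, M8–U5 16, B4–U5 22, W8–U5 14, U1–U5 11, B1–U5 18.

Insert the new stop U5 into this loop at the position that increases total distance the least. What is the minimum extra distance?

Insertion cost between consecutive stops i–j is d(i,U5) + d(U5,j) − d(i,j):
  between HQ and M8: 8 + 16 − 9 = 15
  between M8 and B4: 16 + 22 − 23 = 15
  between B4 and W8: 22 + 14 − 26 = 10
  between W8 and U1: 14 + 11 − 9 = 16
  between U1 and B1: 11 + 18 − 12 = 17
  between B1 and HQ: 18 + 8 − 10 = 16
Cheapest insertion is between B4 and W8, adding 10.
New total = 89 + 10 = 99.

+10 — insert U5 between B4 and W8.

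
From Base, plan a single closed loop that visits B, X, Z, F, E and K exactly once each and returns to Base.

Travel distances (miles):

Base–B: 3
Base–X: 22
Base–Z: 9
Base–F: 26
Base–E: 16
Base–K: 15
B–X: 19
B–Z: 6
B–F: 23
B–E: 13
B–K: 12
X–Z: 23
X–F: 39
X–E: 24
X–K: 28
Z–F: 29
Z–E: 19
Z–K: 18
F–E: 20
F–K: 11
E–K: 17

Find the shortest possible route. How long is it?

There are 360 distinct closed tours to check (reversals are equivalent).
Base→B→X→Z→F→E→K→Base: 3+19+23+29+20+17+15 = 126
Base→B→X→Z→F→K→E→Base: 3+19+23+29+11+17+16 = 118
Base→B→X→Z→E→F→K→Base: 3+19+23+19+20+11+15 = 110
Base→B→X→Z→E→K→F→Base: 3+19+23+19+17+11+26 = 118
Base→B→X→Z→K→F→E→Base: 3+19+23+18+11+20+16 = 110
Base→B→X→Z→K→E→F→Base: 3+19+23+18+17+20+26 = 126
Base→B→X→F→Z→E→K→Base: 3+19+39+29+19+17+15 = 141
Base→B→X→F→Z→K→E→Base: 3+19+39+29+18+17+16 = 141
… (352 more)
Base→B→Z→X→E→F→K→Base: 3+6+23+24+20+11+15 = 102  ← best
The minimum is 102.
One optimal route: Base → B → Z → X → E → F → K → Base (or its reverse).

Minimum total distance: 102 miles.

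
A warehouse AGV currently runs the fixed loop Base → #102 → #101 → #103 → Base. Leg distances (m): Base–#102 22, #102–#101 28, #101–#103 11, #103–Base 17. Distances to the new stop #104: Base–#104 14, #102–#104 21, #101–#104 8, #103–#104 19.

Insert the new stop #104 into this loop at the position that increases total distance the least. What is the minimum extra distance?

Insertion cost between consecutive stops i–j is d(i,#104) + d(#104,j) − d(i,j):
  between Base and #102: 14 + 21 − 22 = 13
  between #102 and #101: 21 + 8 − 28 = 1
  between #101 and #103: 8 + 19 − 11 = 16
  between #103 and Base: 19 + 14 − 17 = 16
Cheapest insertion is between #102 and #101, adding 1.
New total = 78 + 1 = 79.

Minimum extra distance: 1 m, inserting #104 between #102 and #101.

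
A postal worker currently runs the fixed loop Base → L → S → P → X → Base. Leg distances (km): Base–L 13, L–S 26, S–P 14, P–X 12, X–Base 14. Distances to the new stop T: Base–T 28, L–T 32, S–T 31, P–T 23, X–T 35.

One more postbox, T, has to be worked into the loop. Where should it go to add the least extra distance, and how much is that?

Adding 37 km by placing T on the L–S leg.

Insertion cost between consecutive stops i–j is d(i,T) + d(T,j) − d(i,j):
  between Base and L: 28 + 32 − 13 = 47
  between L and S: 32 + 31 − 26 = 37
  between S and P: 31 + 23 − 14 = 40
  between P and X: 23 + 35 − 12 = 46
  between X and Base: 35 + 28 − 14 = 49
Cheapest insertion is between L and S, adding 37.
New total = 79 + 37 = 116.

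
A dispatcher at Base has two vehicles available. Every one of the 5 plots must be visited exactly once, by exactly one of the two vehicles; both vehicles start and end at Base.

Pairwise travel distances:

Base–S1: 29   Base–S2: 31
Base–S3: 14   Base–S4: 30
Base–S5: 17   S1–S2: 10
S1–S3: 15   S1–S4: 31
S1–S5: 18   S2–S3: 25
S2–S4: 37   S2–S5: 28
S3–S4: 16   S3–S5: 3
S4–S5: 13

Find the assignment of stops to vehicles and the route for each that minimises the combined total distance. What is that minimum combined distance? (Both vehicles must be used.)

Minimum combined distance: 130.

Check every non-empty split of the stops between the two vehicles; for each half take its own optimal tour:
  {S1} + {S2, S3, S4, S5}: 58 + 98 = 156
  {S2} + {S1, S3, S4, S5}: 62 + 90 = 152
  {S1, S2} + {S3, S4, S5}: 70 + 60 = 130
  {S3} + {S1, S2, S4, S5}: 28 + 102 = 130
  {S1, S3} + {S2, S4, S5}: 58 + 98 = 156
  {S2, S3} + {S1, S4, S5}: 70 + 90 = 160
  … (15 splits in total)
Best: vehicle 1 Base → S1 → S2 → Base = 70; vehicle 2 Base → S3 → S4 → S5 → Base = 60; combined 130.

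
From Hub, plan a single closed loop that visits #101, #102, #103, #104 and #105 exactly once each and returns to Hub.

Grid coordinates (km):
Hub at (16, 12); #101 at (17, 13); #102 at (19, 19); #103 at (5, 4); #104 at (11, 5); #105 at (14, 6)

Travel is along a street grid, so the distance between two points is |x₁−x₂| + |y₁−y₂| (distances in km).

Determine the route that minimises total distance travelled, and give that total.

There are 60 distinct closed tours to check (reversals are equivalent).
Hub - #101 - #102 - #103 - #104 - #105 - Hub: 2+8+29+7+4+8 = 58
Hub - #101 - #102 - #103 - #105 - #104 - Hub: 2+8+29+11+4+12 = 66
Hub - #101 - #102 - #104 - #103 - #105 - Hub: 2+8+22+7+11+8 = 58
Hub - #101 - #102 - #104 - #105 - #103 - Hub: 2+8+22+4+11+19 = 66
Hub - #101 - #102 - #105 - #103 - #104 - Hub: 2+8+18+11+7+12 = 58
Hub - #101 - #102 - #105 - #104 - #103 - Hub: 2+8+18+4+7+19 = 58
Hub - #101 - #103 - #102 - #104 - #105 - Hub: 2+21+29+22+4+8 = 86
Hub - #101 - #103 - #102 - #105 - #104 - Hub: 2+21+29+18+4+12 = 86
Hub - #101 - #103 - #104 - #102 - #105 - Hub: 2+21+7+22+18+8 = 78
Hub - #101 - #103 - #104 - #105 - #102 - Hub: 2+21+7+4+18+10 = 62
Hub - #101 - #103 - #105 - #102 - #104 - Hub: 2+21+11+18+22+12 = 86
Hub - #101 - #103 - #105 - #104 - #102 - Hub: 2+21+11+4+22+10 = 70
Hub - #101 - #104 - #102 - #103 - #105 - Hub: 2+14+22+29+11+8 = 86
Hub - #101 - #104 - #102 - #105 - #103 - Hub: 2+14+22+18+11+19 = 86
… (46 more)
The minimum is 58.
One optimal route: Hub → #101 → #102 → #103 → #104 → #105 → Hub (or its reverse).

Shortest round trip = 58 km.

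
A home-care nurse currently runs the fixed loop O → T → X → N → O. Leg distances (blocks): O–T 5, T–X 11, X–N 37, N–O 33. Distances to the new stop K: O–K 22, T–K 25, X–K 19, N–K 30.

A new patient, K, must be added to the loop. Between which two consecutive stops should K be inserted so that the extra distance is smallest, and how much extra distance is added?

Adding 12 blocks by placing K on the X–N leg.

Insertion cost between consecutive stops i–j is d(i,K) + d(K,j) − d(i,j):
  between O and T: 22 + 25 − 5 = 42
  between T and X: 25 + 19 − 11 = 33
  between X and N: 19 + 30 − 37 = 12
  between N and O: 30 + 22 − 33 = 19
Cheapest insertion is between X and N, adding 12.
New total = 86 + 12 = 98.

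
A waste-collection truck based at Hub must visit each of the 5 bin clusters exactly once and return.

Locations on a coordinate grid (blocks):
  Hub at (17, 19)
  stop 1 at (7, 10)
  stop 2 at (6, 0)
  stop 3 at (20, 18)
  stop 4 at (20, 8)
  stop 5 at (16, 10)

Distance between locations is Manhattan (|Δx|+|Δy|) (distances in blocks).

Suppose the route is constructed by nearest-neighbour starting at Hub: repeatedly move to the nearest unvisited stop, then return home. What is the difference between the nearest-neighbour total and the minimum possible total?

Hub: stop 3=4, stop 5=10, stop 4=14, stop 1=19, stop 2=30 ⇒ stop 3
stop 3: stop 4=10, stop 5=12, stop 1=21, stop 2=32 ⇒ stop 4
stop 4: stop 5=6, stop 1=15, stop 2=22 ⇒ stop 5
stop 5: stop 1=9, stop 2=20 ⇒ stop 1
stop 1: stop 2=11 ⇒ stop 2
NN route Hub → stop 3 → stop 4 → stop 5 → stop 1 → stop 2 → Hub costs 70.
Optimal: Hub → stop 3 → stop 4 → stop 2 → stop 1 → stop 5 → Hub costs 66 (by enumerating all 60 distinct tours).
Excess = 70 − 66 = 4.

The nearest-neighbour route is 4 blocks longer than optimal.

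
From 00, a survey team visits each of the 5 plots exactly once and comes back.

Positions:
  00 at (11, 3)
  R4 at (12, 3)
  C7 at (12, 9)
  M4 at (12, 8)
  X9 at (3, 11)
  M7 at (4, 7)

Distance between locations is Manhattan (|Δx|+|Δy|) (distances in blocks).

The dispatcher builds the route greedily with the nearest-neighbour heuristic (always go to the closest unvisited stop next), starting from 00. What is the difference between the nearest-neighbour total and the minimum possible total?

00: R4=1, M4=6, C7=7, M7=11, X9=16 ⇒ R4
R4: M4=5, C7=6, M7=12, X9=17 ⇒ M4
M4: C7=1, M7=9, X9=12 ⇒ C7
C7: M7=10, X9=11 ⇒ M7
M7: X9=5 ⇒ X9
NN route 00 → R4 → M4 → C7 → M7 → X9 → 00 costs 38.
Optimal: 00 → R4 → M4 → C7 → X9 → M7 → 00 costs 34 (by enumerating all 60 distinct tours).
Excess = 38 − 34 = 4.

The nearest-neighbour route is 4 blocks longer than optimal.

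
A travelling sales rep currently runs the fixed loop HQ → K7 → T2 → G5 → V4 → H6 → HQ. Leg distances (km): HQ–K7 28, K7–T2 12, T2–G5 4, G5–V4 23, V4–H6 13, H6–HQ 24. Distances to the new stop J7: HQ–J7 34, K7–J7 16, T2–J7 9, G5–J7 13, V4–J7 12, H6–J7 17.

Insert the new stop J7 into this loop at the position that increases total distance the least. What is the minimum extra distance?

Minimum extra distance: 2 km, inserting J7 between G5 and V4.

Insertion cost between consecutive stops i–j is d(i,J7) + d(J7,j) − d(i,j):
  between HQ and K7: 34 + 16 − 28 = 22
  between K7 and T2: 16 + 9 − 12 = 13
  between T2 and G5: 9 + 13 − 4 = 18
  between G5 and V4: 13 + 12 − 23 = 2
  between V4 and H6: 12 + 17 − 13 = 16
  between H6 and HQ: 17 + 34 − 24 = 27
Cheapest insertion is between G5 and V4, adding 2.
New total = 104 + 2 = 106.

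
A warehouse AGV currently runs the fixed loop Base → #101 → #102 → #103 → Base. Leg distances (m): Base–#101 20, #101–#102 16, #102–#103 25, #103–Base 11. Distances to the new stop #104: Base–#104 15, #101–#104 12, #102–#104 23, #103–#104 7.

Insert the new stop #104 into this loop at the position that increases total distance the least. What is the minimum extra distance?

Minimum extra distance: 5 m, inserting #104 between #102 and #103.

Insertion cost between consecutive stops i–j is d(i,#104) + d(#104,j) − d(i,j):
  between Base and #101: 15 + 12 − 20 = 7
  between #101 and #102: 12 + 23 − 16 = 19
  between #102 and #103: 23 + 7 − 25 = 5
  between #103 and Base: 7 + 15 − 11 = 11
Cheapest insertion is between #102 and #103, adding 5.
New total = 72 + 5 = 77.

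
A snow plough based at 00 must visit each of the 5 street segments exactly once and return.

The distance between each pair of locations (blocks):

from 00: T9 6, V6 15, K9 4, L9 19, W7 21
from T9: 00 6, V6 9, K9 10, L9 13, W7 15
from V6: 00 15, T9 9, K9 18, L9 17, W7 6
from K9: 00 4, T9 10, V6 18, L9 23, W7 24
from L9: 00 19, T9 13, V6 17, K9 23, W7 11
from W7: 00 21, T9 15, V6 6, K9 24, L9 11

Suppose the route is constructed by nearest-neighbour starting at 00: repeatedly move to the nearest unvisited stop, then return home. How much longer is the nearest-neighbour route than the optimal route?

00: K9=4, T9=6, V6=15, L9=19, W7=21 ⇒ K9
K9: T9=10, V6=18, L9=23, W7=24 ⇒ T9
T9: V6=9, L9=13, W7=15 ⇒ V6
V6: W7=6, L9=17 ⇒ W7
W7: L9=11 ⇒ L9
NN route 00 → K9 → T9 → V6 → W7 → L9 → 00 costs 59.
Optimal: 00 → T9 → L9 → W7 → V6 → K9 → 00 costs 58 (by enumerating all 60 distinct tours).
Excess = 59 − 58 = 1.

Excess over optimum: 1 blocks.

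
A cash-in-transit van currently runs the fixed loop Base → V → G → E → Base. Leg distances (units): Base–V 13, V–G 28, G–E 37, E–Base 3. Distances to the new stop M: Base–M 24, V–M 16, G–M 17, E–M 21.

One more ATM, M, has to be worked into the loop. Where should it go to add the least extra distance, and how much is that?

Minimum extra distance: 1, inserting M between G and E.

Insertion cost between consecutive stops i–j is d(i,M) + d(M,j) − d(i,j):
  between Base and V: 24 + 16 − 13 = 27
  between V and G: 16 + 17 − 28 = 5
  between G and E: 17 + 21 − 37 = 1
  between E and Base: 21 + 24 − 3 = 42
Cheapest insertion is between G and E, adding 1.
New total = 81 + 1 = 82.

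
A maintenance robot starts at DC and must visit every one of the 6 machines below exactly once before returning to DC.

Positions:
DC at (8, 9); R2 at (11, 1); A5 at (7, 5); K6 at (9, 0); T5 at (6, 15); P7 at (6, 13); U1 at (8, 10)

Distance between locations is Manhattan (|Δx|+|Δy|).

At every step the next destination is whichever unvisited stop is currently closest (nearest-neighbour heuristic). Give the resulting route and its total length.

DC → [U1:1 / A5:5 / P7:6 / T5:8 / K6:10 / R2:11] → U1 (1)
U1 → [P7:5 / A5:6 / T5:7 / K6:11 / R2:12] → P7 (5)
P7 → [T5:2 / A5:9 / K6:16 / R2:17] → T5 (2)
T5 → [A5:11 / K6:18 / R2:19] → A5 (11)
A5 → [K6:7 / R2:8] → K6 (7)
K6 → [R2:3] → R2 (3)
Return R2→DC: 11.
Total = 1 + 5 + 2 + 11 + 7 + 3 + 11 = 40.

Nearest-neighbour total = 40; route DC → U1 → P7 → T5 → A5 → K6 → R2 → DC.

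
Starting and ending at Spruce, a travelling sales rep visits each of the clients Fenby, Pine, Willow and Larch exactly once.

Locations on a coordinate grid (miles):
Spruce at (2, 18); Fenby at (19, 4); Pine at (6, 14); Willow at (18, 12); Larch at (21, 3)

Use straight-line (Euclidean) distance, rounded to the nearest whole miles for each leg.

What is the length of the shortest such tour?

With 4 stops there are 4!/2 = 12 distinct round trips (a route and its reverse cost the same).
Spruce→Fenby→Pine→Willow→Larch→Spruce: 22+16+12+9+24 = 83
Spruce→Fenby→Pine→Larch→Willow→Spruce: 22+16+19+9+17 = 83
Spruce→Fenby→Willow→Pine→Larch→Spruce: 22+8+12+19+24 = 85
Spruce→Fenby→Willow→Larch→Pine→Spruce: 22+8+9+19+6 = 64
Spruce→Fenby→Larch→Pine→Willow→Spruce: 22+2+19+12+17 = 72
Spruce→Fenby→Larch→Willow→Pine→Spruce: 22+2+9+12+6 = 51
Spruce→Pine→Fenby→Willow→Larch→Spruce: 6+16+8+9+24 = 63
Spruce→Pine→Fenby→Larch→Willow→Spruce: 6+16+2+9+17 = 50
Spruce→Pine→Willow→Fenby→Larch→Spruce: 6+12+8+2+24 = 52
Spruce→Pine→Larch→Fenby→Willow→Spruce: 6+19+2+8+17 = 52
Spruce→Willow→Fenby→Pine→Larch→Spruce: 17+8+16+19+24 = 84
Spruce→Willow→Pine→Fenby→Larch→Spruce: 17+12+16+2+24 = 71
The minimum is 50.
One optimal route: Spruce → Pine → Fenby → Larch → Willow → Spruce (or its reverse).

Minimum total distance: 50 miles.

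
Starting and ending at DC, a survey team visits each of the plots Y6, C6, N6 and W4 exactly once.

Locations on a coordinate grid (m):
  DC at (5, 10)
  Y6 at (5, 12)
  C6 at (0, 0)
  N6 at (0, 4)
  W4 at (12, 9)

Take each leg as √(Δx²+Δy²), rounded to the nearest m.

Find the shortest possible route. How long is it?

Minimum total distance: 37 m.

With 4 stops there are 4!/2 = 12 distinct round trips (a route and its reverse cost the same).
DC - Y6 - C6 - N6 - W4 - DC: 2+13+4+13+7 = 39
DC - Y6 - C6 - W4 - N6 - DC: 2+13+15+13+8 = 51
DC - Y6 - N6 - C6 - W4 - DC: 2+9+4+15+7 = 37
DC - Y6 - N6 - W4 - C6 - DC: 2+9+13+15+11 = 50
DC - Y6 - W4 - C6 - N6 - DC: 2+8+15+4+8 = 37
DC - Y6 - W4 - N6 - C6 - DC: 2+8+13+4+11 = 38
DC - C6 - Y6 - N6 - W4 - DC: 11+13+9+13+7 = 53
DC - C6 - Y6 - W4 - N6 - DC: 11+13+8+13+8 = 53
DC - C6 - N6 - Y6 - W4 - DC: 11+4+9+8+7 = 39
DC - C6 - W4 - Y6 - N6 - DC: 11+15+8+9+8 = 51
DC - N6 - Y6 - C6 - W4 - DC: 8+9+13+15+7 = 52
DC - N6 - C6 - Y6 - W4 - DC: 8+4+13+8+7 = 40
The minimum is 37.
One optimal route: DC → Y6 → N6 → C6 → W4 → DC (or its reverse).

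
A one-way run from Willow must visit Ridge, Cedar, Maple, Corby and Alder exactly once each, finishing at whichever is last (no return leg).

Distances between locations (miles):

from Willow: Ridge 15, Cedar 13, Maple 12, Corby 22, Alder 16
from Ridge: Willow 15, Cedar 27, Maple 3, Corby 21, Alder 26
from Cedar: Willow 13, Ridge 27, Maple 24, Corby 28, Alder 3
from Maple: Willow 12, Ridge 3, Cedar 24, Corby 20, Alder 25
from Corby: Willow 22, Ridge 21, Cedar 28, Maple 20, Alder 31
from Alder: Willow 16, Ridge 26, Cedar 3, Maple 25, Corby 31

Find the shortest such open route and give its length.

There are 5! = 120 possible orderings.
Willow → Ridge → Cedar → Maple → Corby → Alder: 15+27+24+20+31 = 117
Willow → Ridge → Cedar → Maple → Alder → Corby: 15+27+24+25+31 = 122
Willow → Ridge → Cedar → Corby → Maple → Alder: 15+27+28+20+25 = 115
Willow → Ridge → Cedar → Corby → Alder → Maple: 15+27+28+31+25 = 126
Willow → Ridge → Cedar → Alder → Maple → Corby: 15+27+3+25+20 = 90
Willow → Ridge → Cedar → Alder → Corby → Maple: 15+27+3+31+20 = 96
Willow → Ridge → Maple → Cedar → Corby → Alder: 15+3+24+28+31 = 101
Willow → Ridge → Maple → Cedar → Alder → Corby: 15+3+24+3+31 = 76
Willow → Ridge → Maple → Corby → Cedar → Alder: 15+3+20+28+3 = 69
Willow → Ridge → Maple → Corby → Alder → Cedar: 15+3+20+31+3 = 72
Willow → Ridge → Maple → Alder → Cedar → Corby: 15+3+25+3+28 = 74
Willow → Ridge → Maple → Alder → Corby → Cedar: 15+3+25+31+28 = 102
Willow → Ridge → Corby → Cedar → Maple → Alder: 15+21+28+24+25 = 113
Willow → Ridge → Corby → Cedar → Alder → Maple: 15+21+28+3+25 = 92
… (106 more)
Willow → Cedar → Alder → Ridge → Maple → Corby: 13+3+26+3+20 = 65  ← best
The minimum is 65.
One shortest path: Willow → Cedar → Alder → Ridge → Maple → Corby.

65 miles — the minimum one-way total.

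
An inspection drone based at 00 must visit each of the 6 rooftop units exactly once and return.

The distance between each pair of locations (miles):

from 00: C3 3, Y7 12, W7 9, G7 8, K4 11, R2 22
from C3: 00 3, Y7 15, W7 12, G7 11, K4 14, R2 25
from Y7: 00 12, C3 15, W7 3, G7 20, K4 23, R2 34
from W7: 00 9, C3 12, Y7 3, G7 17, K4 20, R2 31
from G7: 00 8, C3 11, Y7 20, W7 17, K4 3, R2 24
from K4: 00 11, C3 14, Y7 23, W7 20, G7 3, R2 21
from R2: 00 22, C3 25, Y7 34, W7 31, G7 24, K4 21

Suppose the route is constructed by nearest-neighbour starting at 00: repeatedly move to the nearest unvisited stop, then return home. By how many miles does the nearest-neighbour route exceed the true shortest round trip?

Excess over optimum: 12 miles.

From 00: C3=3, G7=8, W7=9, K4=11, Y7=12, R2=22 → choose C3 (3).
From C3: G7=11, W7=12, K4=14, Y7=15, R2=25 → choose G7 (11).
From G7: K4=3, W7=17, Y7=20, R2=24 → choose K4 (3).
From K4: W7=20, R2=21, Y7=23 → choose W7 (20).
From W7: Y7=3, R2=31 → choose Y7 (3).
From Y7: R2=34 → choose R2 (34).
NN route 00 → C3 → G7 → K4 → W7 → Y7 → R2 → 00 costs 96.
Optimal: 00 → C3 → Y7 → W7 → G7 → K4 → R2 → 00 costs 84 (by enumerating all 360 distinct tours).
Excess = 96 − 84 = 12.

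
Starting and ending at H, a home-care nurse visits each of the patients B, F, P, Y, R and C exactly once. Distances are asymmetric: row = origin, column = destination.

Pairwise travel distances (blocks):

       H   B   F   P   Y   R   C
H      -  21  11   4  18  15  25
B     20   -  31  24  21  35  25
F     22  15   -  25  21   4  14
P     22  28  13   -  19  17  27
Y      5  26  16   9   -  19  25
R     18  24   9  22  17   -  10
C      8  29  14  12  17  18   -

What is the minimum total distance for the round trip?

Shortest round trip = 86 blocks.

H-B-F-P-Y-R-C-H: 21+31+25+19+19+10+8 = 133
H-B-F-P-Y-C-R-H: 21+31+25+19+25+18+18 = 157
H-B-F-P-R-Y-C-H: 21+31+25+17+17+25+8 = 144
H-B-F-P-R-C-Y-H: 21+31+25+17+10+17+5 = 126
H-B-F-P-C-Y-R-H: 21+31+25+27+17+19+18 = 158
H-B-F-P-C-R-Y-H: 21+31+25+27+18+17+5 = 144
H-B-F-Y-P-R-C-H: 21+31+21+9+17+10+8 = 117
H-B-F-Y-P-C-R-H: 21+31+21+9+27+18+18 = 145
… (712 more)
H-B-Y-P-F-R-C-H: 21+21+9+13+4+10+8 = 86  ← best
The minimum is 86.
One optimal route: H → B → Y → P → F → R → C → H.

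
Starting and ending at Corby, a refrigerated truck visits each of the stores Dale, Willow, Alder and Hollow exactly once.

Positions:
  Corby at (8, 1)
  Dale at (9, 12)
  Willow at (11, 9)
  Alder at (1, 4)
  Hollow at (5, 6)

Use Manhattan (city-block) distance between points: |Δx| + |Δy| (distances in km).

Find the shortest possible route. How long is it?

42 km — the shortest possible round trip.

With 4 stops there are 4!/2 = 12 distinct round trips (a route and its reverse cost the same).
Corby - Dale - Willow - Alder - Hollow - Corby: 12+5+15+6+8 = 46
Corby - Dale - Willow - Hollow - Alder - Corby: 12+5+9+6+10 = 42
Corby - Dale - Alder - Willow - Hollow - Corby: 12+16+15+9+8 = 60
Corby - Dale - Alder - Hollow - Willow - Corby: 12+16+6+9+11 = 54
Corby - Dale - Hollow - Willow - Alder - Corby: 12+10+9+15+10 = 56
Corby - Dale - Hollow - Alder - Willow - Corby: 12+10+6+15+11 = 54
Corby - Willow - Dale - Alder - Hollow - Corby: 11+5+16+6+8 = 46
Corby - Willow - Dale - Hollow - Alder - Corby: 11+5+10+6+10 = 42
Corby - Willow - Alder - Dale - Hollow - Corby: 11+15+16+10+8 = 60
Corby - Willow - Hollow - Dale - Alder - Corby: 11+9+10+16+10 = 56
Corby - Alder - Dale - Willow - Hollow - Corby: 10+16+5+9+8 = 48
Corby - Alder - Willow - Dale - Hollow - Corby: 10+15+5+10+8 = 48
The minimum is 42.
One optimal route: Corby → Dale → Willow → Hollow → Alder → Corby (or its reverse).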